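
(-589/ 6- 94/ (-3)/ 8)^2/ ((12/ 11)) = 1563419/ 192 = 8142.81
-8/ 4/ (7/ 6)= -12/ 7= -1.71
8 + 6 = 14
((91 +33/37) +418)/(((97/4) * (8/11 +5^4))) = 830104/24703087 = 0.03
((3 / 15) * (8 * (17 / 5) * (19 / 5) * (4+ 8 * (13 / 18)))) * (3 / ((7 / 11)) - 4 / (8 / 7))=1932832 / 7875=245.44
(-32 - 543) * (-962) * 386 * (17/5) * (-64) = -46461059840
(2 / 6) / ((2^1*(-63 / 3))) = -1 / 126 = -0.01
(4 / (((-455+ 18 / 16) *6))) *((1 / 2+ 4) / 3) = -0.00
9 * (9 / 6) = 27 / 2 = 13.50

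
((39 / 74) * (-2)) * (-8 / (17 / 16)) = 4992 / 629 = 7.94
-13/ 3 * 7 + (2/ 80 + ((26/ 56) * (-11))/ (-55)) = -25381/ 840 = -30.22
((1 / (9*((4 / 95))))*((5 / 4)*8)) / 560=95 / 2016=0.05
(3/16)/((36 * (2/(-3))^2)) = 3/256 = 0.01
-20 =-20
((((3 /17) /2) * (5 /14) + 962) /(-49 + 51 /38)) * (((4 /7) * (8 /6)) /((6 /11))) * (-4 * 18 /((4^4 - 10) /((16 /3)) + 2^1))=2227356928 /52799705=42.19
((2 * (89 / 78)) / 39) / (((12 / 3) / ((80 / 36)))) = 0.03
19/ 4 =4.75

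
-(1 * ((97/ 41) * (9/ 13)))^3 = -665338617/ 151419437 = -4.39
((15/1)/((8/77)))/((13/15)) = 17325/104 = 166.59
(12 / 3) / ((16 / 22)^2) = 121 / 16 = 7.56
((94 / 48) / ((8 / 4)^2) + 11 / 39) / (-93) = -107 / 12896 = -0.01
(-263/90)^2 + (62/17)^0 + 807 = 6613969/8100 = 816.54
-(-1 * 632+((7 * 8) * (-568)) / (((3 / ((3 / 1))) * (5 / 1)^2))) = 1904.32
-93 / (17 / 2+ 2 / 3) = -558 / 55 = -10.15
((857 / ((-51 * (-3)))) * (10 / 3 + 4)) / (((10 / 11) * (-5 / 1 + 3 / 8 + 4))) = -829576 / 11475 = -72.29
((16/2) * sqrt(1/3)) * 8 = 64 * sqrt(3)/3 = 36.95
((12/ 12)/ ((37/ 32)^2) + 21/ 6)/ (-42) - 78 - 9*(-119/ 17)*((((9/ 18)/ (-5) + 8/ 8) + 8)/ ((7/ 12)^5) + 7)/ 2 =282222670003/ 65739380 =4293.05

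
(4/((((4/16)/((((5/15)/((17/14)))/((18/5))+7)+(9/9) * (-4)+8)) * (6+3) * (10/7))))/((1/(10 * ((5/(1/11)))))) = 31317440/4131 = 7581.08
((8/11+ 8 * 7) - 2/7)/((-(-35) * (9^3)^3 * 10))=2173/5220491089275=0.00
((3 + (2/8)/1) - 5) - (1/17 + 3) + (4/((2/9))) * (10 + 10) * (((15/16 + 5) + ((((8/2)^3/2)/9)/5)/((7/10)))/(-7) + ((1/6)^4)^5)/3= -15736702590776471483/126899165857185792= -124.01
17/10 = 1.70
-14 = -14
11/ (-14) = -11/ 14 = -0.79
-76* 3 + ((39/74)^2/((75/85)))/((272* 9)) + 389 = 211592809/1314240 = 161.00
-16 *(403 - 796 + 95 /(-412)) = 648044 /103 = 6291.69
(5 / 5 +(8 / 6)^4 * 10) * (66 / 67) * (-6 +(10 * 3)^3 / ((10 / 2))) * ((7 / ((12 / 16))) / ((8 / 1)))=365635886 / 1809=202120.45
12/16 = 3/4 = 0.75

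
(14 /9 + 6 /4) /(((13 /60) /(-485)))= -266750 /39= -6839.74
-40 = -40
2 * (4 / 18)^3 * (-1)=-16 / 729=-0.02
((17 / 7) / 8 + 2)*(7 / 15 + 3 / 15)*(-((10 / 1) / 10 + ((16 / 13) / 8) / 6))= -430 / 273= -1.58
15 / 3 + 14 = 19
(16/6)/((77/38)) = 304/231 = 1.32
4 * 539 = 2156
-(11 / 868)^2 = -121 / 753424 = -0.00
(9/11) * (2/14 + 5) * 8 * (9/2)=11664/77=151.48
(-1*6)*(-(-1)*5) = -30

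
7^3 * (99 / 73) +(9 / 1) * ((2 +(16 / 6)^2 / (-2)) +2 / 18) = 33008 / 73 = 452.16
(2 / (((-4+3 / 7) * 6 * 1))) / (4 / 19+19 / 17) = -2261 / 32175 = -0.07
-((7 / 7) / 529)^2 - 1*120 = -120.00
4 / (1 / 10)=40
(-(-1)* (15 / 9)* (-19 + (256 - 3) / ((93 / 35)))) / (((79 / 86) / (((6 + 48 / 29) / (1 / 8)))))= 8468.49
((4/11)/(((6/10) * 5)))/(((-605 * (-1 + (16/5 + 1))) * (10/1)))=-1/159720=-0.00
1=1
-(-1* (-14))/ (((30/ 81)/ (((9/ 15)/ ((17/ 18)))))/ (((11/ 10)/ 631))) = -56133/ 1340875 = -0.04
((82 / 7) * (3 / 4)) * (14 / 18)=41 / 6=6.83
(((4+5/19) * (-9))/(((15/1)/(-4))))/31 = 972/2945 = 0.33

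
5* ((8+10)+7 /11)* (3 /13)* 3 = 9225 /143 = 64.51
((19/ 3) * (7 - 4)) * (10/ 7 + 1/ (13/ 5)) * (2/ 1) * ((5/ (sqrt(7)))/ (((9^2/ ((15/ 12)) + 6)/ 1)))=26125 * sqrt(7)/ 37583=1.84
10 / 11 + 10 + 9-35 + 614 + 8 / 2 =6632 / 11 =602.91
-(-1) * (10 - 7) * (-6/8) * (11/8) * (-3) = 297/32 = 9.28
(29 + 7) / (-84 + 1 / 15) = -0.43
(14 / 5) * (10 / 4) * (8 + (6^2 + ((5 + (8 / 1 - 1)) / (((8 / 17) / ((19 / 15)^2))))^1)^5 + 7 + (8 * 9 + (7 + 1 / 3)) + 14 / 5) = 1430745928946170210199 / 75937500000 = 18841098652.79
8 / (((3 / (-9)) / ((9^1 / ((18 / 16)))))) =-192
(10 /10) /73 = 1 /73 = 0.01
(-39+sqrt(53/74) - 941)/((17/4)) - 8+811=2 * sqrt(3922)/629+9731/17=572.61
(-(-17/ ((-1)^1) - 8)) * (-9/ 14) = 81/ 14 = 5.79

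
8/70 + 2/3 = 82/105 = 0.78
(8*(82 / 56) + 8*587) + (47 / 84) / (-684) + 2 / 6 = 270505537 / 57456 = 4708.05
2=2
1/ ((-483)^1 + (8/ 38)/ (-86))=-817/ 394613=-0.00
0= 0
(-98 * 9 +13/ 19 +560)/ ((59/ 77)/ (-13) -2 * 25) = 2037035/ 317357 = 6.42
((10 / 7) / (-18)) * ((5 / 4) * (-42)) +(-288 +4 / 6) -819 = -6613 / 6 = -1102.17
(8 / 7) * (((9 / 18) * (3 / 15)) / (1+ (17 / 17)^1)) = 2 / 35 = 0.06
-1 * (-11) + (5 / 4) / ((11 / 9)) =529 / 44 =12.02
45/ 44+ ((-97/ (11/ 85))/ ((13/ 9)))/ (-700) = 8829/ 5005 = 1.76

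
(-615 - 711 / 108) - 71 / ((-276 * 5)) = -428857 / 690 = -621.53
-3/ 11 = -0.27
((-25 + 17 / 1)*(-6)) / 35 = 48 / 35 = 1.37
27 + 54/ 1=81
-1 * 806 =-806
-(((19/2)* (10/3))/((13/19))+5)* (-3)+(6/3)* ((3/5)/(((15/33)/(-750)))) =-23740/13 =-1826.15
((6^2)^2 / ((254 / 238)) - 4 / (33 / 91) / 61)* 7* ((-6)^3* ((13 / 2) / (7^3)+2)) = -2210982466320 / 596519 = -3706474.51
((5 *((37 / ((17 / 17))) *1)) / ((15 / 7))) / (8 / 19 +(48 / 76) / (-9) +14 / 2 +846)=4921 / 48641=0.10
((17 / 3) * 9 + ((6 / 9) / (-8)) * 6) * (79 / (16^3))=7979 / 8192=0.97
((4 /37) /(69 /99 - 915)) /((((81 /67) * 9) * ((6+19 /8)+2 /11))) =-64856 /51067792089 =-0.00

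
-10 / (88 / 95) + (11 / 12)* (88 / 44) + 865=112997 / 132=856.04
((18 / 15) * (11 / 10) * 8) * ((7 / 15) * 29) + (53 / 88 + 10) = 153.51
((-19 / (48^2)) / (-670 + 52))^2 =361 / 2027411472384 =0.00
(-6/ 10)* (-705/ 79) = 423/ 79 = 5.35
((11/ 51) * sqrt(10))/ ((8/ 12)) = 11 * sqrt(10)/ 34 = 1.02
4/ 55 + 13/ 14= 771/ 770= 1.00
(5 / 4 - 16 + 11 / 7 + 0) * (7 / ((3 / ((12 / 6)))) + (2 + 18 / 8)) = -13161 / 112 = -117.51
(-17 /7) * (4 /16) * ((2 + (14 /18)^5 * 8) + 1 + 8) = -13327915 /1653372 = -8.06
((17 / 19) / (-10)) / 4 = -17 / 760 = -0.02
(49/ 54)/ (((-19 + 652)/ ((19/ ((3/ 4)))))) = 1862/ 51273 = 0.04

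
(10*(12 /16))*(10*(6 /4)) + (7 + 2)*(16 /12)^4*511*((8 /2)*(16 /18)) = 8390449 /162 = 51792.90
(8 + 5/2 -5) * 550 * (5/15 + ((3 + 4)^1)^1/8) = 87725/24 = 3655.21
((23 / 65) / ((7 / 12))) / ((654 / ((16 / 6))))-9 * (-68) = 91056788 / 148785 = 612.00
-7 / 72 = -0.10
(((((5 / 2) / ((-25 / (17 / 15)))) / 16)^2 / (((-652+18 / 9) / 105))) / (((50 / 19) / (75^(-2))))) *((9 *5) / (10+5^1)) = -38437 / 23400000000000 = -0.00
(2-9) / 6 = -7 / 6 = -1.17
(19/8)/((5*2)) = 19/80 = 0.24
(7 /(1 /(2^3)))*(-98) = -5488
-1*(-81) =81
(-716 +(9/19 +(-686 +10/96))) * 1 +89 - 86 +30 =-1248001/912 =-1368.42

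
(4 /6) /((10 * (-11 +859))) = 1 /12720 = 0.00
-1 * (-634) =634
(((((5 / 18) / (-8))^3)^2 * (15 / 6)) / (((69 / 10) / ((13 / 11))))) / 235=0.00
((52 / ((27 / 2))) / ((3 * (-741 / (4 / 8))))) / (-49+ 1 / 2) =8 / 447849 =0.00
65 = 65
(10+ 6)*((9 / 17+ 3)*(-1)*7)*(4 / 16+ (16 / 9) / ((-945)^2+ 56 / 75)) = -16074591440 / 162658261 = -98.82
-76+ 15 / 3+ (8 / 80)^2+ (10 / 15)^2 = -63491 / 900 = -70.55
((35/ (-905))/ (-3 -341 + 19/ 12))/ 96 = 1/ 849976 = 0.00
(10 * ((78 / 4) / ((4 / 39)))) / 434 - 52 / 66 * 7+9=450605 / 57288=7.87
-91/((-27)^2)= -91/729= -0.12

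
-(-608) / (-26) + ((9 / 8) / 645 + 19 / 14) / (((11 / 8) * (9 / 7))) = -6257947 / 276705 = -22.62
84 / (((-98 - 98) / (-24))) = 72 / 7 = 10.29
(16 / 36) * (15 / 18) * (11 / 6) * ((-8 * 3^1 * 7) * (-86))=264880 / 27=9810.37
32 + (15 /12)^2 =537 /16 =33.56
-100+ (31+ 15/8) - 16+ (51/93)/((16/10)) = -82.78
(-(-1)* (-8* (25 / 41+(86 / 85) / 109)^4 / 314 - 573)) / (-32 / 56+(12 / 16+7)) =-52448402275135450209014984812 / 657071804011282539787273125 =-79.82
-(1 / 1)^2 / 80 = -1 / 80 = -0.01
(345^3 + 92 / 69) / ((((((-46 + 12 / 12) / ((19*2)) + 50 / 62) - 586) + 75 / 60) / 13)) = -912325.79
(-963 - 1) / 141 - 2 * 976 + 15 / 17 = -4693217 / 2397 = -1957.95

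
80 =80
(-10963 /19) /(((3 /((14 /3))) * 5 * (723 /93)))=-250418 /10845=-23.09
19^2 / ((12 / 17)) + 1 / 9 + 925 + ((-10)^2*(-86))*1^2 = -257885 / 36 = -7163.47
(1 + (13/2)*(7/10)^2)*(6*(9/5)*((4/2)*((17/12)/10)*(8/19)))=128061/23750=5.39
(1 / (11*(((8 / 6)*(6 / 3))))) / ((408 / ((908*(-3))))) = -681 / 2992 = -0.23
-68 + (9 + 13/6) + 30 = -161/6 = -26.83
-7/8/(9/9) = -0.88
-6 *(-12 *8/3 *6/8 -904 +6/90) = 27838/5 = 5567.60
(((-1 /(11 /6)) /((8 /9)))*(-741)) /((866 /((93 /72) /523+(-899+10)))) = -6765213663 /14493376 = -466.78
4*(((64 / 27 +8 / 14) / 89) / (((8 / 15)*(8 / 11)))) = 7645 / 22428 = 0.34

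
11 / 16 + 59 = 955 / 16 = 59.69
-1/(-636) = 1/636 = 0.00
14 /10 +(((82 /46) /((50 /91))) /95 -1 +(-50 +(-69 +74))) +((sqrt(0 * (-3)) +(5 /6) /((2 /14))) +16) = -3725291 /163875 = -22.73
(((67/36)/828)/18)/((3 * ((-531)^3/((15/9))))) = -335/722988543224736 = -0.00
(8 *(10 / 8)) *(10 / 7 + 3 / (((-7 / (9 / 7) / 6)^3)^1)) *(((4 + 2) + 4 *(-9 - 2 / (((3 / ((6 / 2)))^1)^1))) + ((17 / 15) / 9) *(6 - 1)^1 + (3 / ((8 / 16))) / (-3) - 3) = 3481443680 / 3176523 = 1095.99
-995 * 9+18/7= -62667/7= -8952.43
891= 891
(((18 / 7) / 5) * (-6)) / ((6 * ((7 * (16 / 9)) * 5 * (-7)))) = 81 / 68600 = 0.00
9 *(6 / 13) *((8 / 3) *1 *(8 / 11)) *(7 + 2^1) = 10368 / 143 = 72.50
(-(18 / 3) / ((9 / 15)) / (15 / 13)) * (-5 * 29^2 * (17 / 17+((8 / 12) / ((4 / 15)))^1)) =127551.67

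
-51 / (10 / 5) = -51 / 2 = -25.50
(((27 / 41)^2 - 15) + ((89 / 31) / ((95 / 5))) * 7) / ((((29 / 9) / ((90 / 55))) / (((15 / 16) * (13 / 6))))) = -13.93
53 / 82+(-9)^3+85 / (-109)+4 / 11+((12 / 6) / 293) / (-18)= -188944294259 / 259264566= -728.77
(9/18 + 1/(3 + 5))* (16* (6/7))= 60/7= 8.57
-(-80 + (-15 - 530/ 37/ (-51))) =178735/ 1887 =94.72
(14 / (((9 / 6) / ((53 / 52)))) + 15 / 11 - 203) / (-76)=82421 / 32604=2.53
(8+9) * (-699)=-11883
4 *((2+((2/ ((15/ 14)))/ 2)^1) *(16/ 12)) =704/ 45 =15.64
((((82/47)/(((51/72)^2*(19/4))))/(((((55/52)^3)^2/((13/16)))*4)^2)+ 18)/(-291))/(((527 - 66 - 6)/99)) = -10687274040157633080116414046/793399680668530077965087890625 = -0.01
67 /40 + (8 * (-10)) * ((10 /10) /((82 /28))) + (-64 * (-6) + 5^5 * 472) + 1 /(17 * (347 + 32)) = 1475358.36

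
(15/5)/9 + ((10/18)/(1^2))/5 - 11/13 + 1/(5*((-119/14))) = -0.43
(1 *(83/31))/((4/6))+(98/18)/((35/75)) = 2917/186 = 15.68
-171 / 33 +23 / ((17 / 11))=1814 / 187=9.70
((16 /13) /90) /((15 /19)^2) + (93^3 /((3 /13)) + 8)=3485555.02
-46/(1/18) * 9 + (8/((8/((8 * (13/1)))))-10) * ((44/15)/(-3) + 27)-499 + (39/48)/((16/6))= -31706533/5760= -5504.61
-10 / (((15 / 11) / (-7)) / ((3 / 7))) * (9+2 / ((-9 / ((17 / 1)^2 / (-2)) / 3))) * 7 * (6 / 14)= 6952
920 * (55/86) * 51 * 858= 25745986.05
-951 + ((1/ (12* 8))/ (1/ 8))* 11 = -11401/ 12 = -950.08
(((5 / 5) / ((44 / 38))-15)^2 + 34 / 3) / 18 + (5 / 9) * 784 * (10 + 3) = 148294459 / 26136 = 5673.95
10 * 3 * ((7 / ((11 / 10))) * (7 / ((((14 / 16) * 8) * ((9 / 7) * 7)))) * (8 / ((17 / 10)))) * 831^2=12890472000 / 187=68933005.35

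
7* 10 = 70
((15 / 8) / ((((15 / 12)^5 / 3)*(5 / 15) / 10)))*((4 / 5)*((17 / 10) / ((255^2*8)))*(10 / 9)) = 128 / 796875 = 0.00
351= 351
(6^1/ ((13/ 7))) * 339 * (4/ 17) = 56952/ 221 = 257.70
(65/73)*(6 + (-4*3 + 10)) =260/73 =3.56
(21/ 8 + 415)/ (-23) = -3341/ 184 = -18.16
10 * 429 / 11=390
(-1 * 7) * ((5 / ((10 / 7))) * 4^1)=-98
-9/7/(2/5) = -45/14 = -3.21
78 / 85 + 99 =8493 / 85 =99.92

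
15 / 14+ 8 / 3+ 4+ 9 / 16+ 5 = 13.30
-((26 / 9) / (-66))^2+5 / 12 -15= -5146201 / 352836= -14.59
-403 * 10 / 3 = -4030 / 3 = -1343.33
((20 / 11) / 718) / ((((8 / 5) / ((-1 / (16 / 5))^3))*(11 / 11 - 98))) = 3125 / 6275940352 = 0.00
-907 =-907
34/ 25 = 1.36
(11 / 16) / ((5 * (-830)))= -11 / 66400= -0.00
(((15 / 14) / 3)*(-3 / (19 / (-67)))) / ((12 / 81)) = 27135 / 1064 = 25.50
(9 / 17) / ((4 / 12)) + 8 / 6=149 / 51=2.92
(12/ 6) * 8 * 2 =32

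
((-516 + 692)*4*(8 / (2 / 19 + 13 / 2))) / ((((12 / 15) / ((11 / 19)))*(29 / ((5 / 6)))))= 387200 / 21837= 17.73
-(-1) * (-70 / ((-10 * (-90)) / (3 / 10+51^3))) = -3095197 / 300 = -10317.32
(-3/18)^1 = -1/6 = -0.17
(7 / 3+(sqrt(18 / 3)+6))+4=sqrt(6)+37 / 3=14.78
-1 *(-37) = 37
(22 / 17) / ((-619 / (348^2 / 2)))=-126.59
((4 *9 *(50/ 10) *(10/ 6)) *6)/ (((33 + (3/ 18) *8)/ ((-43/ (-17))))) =232200/ 1751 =132.61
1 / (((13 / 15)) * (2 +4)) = 5 / 26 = 0.19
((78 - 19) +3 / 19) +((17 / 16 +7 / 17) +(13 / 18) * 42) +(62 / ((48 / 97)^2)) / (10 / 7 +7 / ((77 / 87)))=31590985633 / 267537024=118.08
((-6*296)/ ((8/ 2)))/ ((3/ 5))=-740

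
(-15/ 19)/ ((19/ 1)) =-15/ 361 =-0.04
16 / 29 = 0.55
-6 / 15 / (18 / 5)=-1 / 9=-0.11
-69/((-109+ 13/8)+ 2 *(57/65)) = 0.65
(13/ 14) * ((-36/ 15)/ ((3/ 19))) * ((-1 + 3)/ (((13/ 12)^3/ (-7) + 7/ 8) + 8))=-1707264/ 525775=-3.25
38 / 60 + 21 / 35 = 37 / 30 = 1.23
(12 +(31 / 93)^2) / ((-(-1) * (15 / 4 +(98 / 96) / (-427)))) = 106384 / 32919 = 3.23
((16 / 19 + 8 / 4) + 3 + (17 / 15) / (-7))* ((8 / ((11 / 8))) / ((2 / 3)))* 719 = 260726656 / 7315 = 35642.74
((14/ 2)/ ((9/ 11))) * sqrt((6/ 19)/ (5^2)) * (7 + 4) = 847 * sqrt(114)/ 855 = 10.58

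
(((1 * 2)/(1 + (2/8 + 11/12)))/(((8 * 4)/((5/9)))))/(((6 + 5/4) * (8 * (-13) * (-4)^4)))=-0.00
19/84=0.23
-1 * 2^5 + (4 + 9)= -19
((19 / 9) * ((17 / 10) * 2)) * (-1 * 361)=-116603 / 45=-2591.18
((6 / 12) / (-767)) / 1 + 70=107379 / 1534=70.00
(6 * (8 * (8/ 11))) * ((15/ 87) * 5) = 9600/ 319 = 30.09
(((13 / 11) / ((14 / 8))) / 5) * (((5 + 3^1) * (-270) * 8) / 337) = -179712 / 25949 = -6.93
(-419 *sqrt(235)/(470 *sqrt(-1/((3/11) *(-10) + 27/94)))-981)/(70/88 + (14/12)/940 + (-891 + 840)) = 72906 *sqrt(330)/3114613 + 60861240/3114613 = 19.97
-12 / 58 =-6 / 29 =-0.21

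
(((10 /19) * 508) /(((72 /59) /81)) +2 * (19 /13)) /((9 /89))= 390187303 /2223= 175522.85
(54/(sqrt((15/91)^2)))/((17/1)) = 1638/85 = 19.27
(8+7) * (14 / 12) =35 / 2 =17.50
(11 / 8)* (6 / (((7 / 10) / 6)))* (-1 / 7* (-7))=495 / 7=70.71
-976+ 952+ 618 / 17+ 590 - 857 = -4329 / 17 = -254.65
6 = 6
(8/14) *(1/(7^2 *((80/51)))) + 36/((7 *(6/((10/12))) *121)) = 11071/830060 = 0.01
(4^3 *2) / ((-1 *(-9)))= 128 / 9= 14.22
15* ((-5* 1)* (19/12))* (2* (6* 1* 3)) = -4275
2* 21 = 42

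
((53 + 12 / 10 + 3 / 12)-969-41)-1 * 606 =-31231 / 20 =-1561.55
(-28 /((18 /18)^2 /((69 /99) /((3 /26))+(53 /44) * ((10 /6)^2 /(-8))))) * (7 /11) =-96971 /968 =-100.18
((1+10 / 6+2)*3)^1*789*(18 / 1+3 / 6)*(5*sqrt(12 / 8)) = 1021755*sqrt(6) / 2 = 1251389.20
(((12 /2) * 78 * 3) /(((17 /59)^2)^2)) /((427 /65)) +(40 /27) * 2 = 29860272928580 /962913609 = 31010.33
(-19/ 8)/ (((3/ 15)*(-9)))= 95/ 72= 1.32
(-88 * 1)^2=7744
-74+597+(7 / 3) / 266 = 59623 / 114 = 523.01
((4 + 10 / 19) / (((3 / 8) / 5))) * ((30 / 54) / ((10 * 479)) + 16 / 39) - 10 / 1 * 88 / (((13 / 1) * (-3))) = 151194760 / 3194451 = 47.33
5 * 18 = 90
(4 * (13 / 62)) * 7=182 / 31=5.87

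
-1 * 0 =0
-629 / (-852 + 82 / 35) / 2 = 22015 / 59476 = 0.37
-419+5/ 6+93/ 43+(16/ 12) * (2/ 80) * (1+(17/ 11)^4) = -2617599493/ 6295630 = -415.78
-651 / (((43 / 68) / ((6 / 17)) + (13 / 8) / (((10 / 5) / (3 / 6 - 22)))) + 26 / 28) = 437472 / 9911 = 44.14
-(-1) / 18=1 / 18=0.06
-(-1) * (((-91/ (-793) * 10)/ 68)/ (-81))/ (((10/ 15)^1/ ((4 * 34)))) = -70/ 1647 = -0.04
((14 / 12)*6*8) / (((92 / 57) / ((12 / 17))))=9576 / 391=24.49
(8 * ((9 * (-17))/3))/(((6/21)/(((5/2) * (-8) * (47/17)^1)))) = 78960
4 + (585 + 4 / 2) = 591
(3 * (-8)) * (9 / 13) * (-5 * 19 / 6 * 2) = 6840 / 13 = 526.15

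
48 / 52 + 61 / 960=12313 / 12480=0.99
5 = 5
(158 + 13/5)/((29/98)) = 78694/145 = 542.72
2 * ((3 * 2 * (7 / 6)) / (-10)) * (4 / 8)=-7 / 10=-0.70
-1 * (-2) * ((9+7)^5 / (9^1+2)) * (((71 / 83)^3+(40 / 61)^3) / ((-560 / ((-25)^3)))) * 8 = 55159481345638400000 / 1427632635517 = 38637027.46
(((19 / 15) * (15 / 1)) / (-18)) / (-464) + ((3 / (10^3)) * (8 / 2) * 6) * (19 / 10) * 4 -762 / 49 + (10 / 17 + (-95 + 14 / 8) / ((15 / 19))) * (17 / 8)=-33858808717 / 127890000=-264.75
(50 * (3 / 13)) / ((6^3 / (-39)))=-2.08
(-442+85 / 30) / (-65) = 527 / 78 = 6.76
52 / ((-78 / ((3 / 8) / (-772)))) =1 / 3088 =0.00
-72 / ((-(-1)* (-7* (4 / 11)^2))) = 1089 / 14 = 77.79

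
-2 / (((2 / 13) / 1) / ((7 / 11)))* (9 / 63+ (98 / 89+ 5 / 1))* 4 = -202280 / 979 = -206.62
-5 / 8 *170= -106.25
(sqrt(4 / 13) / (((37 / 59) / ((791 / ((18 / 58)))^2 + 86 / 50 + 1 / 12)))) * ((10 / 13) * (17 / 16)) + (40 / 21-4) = -44 / 21 + 52777646067121 * sqrt(13) / 40519440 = 4696324.14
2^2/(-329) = -4/329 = -0.01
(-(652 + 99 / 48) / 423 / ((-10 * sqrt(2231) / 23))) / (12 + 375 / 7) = 14651 * sqrt(2231) / 602663328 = 0.00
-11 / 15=-0.73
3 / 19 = 0.16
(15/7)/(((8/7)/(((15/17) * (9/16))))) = 2025/2176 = 0.93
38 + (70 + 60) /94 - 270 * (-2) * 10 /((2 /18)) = 48639.38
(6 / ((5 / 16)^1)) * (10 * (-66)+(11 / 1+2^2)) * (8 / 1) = -99072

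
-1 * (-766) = 766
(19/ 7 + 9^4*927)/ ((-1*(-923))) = 42574348/ 6461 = 6589.44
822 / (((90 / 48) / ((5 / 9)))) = 2192 / 9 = 243.56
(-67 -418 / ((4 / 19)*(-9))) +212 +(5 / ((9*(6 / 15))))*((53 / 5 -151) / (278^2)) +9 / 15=1273592903 / 3477780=366.21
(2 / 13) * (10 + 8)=36 / 13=2.77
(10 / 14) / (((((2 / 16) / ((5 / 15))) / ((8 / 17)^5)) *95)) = 262144 / 566522943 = 0.00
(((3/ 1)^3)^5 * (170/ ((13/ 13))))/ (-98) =-1219657095/ 49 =-24890961.12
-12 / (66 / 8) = -16 / 11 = -1.45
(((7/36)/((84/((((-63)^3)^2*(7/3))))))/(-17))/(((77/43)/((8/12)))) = -11063829609/1496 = -7395608.03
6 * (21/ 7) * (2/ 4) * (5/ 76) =45/ 76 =0.59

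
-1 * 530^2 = -280900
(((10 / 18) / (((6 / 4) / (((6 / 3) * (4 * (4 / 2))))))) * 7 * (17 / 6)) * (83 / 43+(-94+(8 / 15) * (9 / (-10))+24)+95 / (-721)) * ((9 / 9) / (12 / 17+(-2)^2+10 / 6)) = -18934688128 / 14947875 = -1266.71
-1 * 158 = -158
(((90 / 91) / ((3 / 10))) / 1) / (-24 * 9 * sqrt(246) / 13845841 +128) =28037828025 * sqrt(246) / 8932027127136677564 +57512193899184300 / 2233006781784169391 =0.03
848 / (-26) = -424 / 13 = -32.62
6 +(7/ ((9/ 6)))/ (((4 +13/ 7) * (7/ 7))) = 836/ 123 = 6.80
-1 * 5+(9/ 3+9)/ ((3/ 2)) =3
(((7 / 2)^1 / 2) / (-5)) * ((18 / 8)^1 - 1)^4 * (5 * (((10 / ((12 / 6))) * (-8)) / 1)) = 170.90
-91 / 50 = -1.82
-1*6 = -6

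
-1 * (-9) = 9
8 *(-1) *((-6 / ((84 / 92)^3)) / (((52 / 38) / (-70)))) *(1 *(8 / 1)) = -147950720 / 5733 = -25806.86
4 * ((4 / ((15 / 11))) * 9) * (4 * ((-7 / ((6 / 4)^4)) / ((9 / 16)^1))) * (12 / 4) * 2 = -2523136 / 405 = -6229.97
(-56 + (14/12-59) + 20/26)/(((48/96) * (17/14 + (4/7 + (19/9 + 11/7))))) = -370398/8957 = -41.35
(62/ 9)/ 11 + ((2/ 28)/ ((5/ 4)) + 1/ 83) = 200009/ 287595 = 0.70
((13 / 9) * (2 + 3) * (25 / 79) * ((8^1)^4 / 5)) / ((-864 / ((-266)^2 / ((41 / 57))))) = -55925542400 / 262359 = -213164.18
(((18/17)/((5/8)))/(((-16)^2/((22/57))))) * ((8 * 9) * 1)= 297/1615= 0.18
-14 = -14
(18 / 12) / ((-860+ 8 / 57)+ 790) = -0.02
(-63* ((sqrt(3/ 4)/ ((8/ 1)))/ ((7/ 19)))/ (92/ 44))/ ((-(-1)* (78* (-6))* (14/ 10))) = 1045* sqrt(3)/ 133952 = 0.01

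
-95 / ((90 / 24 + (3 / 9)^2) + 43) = -3420 / 1687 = -2.03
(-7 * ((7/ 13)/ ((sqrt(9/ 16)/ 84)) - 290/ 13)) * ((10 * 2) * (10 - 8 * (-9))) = -436240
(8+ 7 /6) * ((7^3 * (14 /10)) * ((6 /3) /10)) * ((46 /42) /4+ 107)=33998503 /360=94440.29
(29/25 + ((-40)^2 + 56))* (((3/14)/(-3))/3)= -41429/1050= -39.46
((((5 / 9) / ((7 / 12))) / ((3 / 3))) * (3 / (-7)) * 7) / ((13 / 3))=-60 / 91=-0.66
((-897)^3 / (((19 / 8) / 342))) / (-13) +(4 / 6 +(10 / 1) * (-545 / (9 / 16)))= 7994585335.78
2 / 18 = 1 / 9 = 0.11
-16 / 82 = -8 / 41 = -0.20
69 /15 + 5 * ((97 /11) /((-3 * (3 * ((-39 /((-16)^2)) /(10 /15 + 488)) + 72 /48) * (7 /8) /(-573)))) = 1391618150603 /216598305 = 6424.88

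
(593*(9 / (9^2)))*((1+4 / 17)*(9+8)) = 4151 / 3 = 1383.67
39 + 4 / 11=433 / 11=39.36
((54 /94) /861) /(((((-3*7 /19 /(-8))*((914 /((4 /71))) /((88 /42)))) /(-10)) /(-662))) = 88549120 /21446201567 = 0.00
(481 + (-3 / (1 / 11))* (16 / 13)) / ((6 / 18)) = 17175 / 13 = 1321.15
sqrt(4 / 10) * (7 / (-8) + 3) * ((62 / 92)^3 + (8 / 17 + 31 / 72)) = 1123639 * sqrt(10) / 2190060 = 1.62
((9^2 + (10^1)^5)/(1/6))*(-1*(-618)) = 371100348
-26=-26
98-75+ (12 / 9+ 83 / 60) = 1543 / 60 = 25.72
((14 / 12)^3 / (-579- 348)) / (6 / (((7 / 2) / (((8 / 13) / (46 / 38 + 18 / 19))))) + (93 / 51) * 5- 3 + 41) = -21755461 / 604608333048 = -0.00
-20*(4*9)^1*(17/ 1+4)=-15120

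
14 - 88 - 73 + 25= -122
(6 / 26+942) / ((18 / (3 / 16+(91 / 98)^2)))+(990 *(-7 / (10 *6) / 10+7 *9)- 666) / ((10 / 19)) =117270.61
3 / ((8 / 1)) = 3 / 8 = 0.38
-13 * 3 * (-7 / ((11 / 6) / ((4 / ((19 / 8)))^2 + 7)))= 5816538 / 3971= 1464.75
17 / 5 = 3.40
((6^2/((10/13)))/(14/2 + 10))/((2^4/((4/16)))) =117/2720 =0.04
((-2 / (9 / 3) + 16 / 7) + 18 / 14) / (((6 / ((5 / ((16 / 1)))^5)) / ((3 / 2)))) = 190625 / 88080384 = 0.00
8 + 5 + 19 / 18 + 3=307 / 18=17.06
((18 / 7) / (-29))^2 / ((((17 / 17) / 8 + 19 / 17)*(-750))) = -7344 / 870540125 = -0.00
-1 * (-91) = 91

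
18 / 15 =6 / 5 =1.20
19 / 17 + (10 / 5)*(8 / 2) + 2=189 / 17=11.12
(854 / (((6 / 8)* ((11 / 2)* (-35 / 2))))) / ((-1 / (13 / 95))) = 25376 / 15675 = 1.62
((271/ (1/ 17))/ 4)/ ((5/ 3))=13821/ 20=691.05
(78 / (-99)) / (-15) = 0.05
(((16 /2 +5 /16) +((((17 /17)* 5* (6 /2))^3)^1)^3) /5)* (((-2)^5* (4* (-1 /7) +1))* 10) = -7381125001596 /7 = -1054446428799.43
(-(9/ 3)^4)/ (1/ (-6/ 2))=243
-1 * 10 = -10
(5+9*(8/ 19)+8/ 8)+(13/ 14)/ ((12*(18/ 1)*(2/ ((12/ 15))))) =1406407/ 143640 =9.79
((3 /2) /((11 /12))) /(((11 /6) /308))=3024 /11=274.91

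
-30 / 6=-5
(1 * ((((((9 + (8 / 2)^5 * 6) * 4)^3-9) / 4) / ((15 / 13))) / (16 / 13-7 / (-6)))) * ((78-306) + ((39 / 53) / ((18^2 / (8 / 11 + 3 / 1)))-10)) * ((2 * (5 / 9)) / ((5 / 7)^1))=-29365457716117140237347 / 58871340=-498807360527501.84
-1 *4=-4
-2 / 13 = -0.15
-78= -78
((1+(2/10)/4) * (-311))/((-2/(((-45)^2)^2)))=5356236375/8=669529546.88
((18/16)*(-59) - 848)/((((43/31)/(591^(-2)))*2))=-226765/240305328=-0.00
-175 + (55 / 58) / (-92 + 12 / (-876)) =-68181565 / 389586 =-175.01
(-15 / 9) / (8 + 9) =-5 / 51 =-0.10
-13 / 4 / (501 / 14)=-91 / 1002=-0.09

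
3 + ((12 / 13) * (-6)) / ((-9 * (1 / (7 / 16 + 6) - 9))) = 34705 / 11843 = 2.93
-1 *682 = -682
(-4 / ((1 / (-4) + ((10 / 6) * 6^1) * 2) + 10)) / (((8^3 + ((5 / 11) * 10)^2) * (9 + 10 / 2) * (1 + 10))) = -22 / 13422129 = -0.00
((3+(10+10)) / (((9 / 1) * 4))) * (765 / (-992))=-1955 / 3968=-0.49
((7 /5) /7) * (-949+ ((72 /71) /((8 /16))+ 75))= -12382 /71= -174.39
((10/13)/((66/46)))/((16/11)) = 115/312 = 0.37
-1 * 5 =-5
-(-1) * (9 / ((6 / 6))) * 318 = 2862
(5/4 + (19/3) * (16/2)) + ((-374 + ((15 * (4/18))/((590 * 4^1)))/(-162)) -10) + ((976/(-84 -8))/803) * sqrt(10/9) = -38088631/114696 -244 * sqrt(10)/55407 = -332.10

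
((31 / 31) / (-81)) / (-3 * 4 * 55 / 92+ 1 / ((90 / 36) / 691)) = -115 / 2507841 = -0.00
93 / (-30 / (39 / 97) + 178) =403 / 448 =0.90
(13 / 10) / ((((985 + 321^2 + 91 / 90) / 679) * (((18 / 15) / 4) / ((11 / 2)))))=112035 / 720187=0.16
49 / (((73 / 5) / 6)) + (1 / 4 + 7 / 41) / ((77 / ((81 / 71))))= 1318392357 / 65450924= 20.14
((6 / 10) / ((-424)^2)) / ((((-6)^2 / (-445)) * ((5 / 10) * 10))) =-89 / 10786560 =-0.00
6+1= 7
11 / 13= 0.85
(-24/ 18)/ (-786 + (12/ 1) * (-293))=2/ 6453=0.00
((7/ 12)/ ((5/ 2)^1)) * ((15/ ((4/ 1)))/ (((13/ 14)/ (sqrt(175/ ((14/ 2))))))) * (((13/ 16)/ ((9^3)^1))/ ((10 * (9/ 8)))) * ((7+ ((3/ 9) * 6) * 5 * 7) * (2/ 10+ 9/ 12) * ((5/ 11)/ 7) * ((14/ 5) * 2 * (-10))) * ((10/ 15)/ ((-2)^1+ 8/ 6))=6517/ 52488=0.12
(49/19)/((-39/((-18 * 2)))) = 2.38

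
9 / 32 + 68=2185 / 32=68.28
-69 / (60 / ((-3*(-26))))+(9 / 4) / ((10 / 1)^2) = -35871 / 400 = -89.68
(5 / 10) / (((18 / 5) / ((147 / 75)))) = 49 / 180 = 0.27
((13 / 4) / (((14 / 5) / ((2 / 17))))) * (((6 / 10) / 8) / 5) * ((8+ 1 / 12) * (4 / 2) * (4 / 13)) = 97 / 9520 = 0.01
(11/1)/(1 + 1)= 11/2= 5.50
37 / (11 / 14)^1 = 518 / 11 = 47.09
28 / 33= 0.85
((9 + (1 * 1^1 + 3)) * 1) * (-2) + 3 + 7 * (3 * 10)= 187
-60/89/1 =-0.67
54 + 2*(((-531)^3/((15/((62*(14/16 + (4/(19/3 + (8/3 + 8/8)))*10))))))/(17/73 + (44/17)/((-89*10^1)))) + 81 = -740470712686983/28222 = -26237357830.31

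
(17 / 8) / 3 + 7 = 185 / 24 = 7.71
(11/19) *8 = 88/19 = 4.63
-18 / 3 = -6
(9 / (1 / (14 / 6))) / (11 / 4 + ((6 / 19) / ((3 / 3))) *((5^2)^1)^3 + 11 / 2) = 0.00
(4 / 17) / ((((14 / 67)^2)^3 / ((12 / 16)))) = 271375146507 / 128002112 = 2120.08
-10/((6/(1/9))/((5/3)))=-25/81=-0.31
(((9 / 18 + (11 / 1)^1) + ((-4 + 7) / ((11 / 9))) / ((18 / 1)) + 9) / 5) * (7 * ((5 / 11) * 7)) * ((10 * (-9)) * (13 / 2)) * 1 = -6506955 / 121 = -53776.49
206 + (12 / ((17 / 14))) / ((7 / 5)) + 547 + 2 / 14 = 90464 / 119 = 760.20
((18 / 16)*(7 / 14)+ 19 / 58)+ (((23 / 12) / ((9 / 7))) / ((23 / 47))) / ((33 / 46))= 2123527 / 413424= 5.14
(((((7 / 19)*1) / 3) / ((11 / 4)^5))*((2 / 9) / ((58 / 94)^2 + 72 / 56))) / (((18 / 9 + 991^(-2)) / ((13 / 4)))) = 88442789361472 / 522695837341987749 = 0.00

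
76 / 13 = 5.85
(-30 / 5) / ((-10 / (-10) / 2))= -12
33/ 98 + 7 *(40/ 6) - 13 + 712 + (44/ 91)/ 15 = 4752247/ 6370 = 746.04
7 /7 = 1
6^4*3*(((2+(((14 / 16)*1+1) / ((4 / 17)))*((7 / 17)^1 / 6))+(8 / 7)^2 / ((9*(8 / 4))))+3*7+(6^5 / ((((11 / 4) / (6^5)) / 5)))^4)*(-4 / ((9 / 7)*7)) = -252431178888021009157577000000000000.00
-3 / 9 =-1 / 3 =-0.33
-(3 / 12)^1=-1 / 4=-0.25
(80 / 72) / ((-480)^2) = 1 / 207360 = 0.00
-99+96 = -3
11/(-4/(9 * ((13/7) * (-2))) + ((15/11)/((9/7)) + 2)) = 14157/4093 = 3.46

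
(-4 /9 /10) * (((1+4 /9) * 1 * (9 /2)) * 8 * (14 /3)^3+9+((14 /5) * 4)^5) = -8067.91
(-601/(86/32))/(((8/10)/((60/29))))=-721200/1247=-578.35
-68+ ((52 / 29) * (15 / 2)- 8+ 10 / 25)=-9012 / 145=-62.15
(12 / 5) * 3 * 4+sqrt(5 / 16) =sqrt(5) / 4+144 / 5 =29.36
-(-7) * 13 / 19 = 91 / 19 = 4.79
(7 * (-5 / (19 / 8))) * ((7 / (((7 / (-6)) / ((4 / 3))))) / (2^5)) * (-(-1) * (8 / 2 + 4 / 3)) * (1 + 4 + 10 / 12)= 19600 / 171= 114.62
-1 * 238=-238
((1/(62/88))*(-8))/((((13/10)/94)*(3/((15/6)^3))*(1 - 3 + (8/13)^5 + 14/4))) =-59064148000/21937119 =-2692.43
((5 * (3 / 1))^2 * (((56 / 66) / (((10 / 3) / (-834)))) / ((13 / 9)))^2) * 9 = 894454411536 / 20449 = 43740740.94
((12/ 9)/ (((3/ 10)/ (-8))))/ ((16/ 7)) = -140/ 9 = -15.56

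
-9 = -9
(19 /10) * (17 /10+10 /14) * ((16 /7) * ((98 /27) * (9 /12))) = 6422 /225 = 28.54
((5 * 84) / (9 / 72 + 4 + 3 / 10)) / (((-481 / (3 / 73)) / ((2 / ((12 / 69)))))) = -193200 / 2071667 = -0.09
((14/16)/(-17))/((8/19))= -133/1088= -0.12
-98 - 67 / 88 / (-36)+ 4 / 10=-1545649 / 15840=-97.58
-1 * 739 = -739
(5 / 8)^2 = 25 / 64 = 0.39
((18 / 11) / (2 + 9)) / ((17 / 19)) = 342 / 2057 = 0.17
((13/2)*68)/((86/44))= 9724/43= 226.14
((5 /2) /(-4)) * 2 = -1.25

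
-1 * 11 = -11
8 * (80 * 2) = 1280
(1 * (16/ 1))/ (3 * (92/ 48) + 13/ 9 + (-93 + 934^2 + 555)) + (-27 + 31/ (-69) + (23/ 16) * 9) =-503406531943/ 34689564528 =-14.51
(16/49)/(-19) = -16/931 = -0.02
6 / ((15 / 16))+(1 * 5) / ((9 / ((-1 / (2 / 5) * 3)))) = 67 / 30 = 2.23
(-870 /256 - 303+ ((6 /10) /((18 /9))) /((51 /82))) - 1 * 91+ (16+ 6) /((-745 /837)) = -683517467 /1621120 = -421.63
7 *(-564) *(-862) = 3403176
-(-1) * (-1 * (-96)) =96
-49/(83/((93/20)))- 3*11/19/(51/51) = -141363/31540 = -4.48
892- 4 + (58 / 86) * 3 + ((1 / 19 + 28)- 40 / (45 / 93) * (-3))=952684 / 817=1166.08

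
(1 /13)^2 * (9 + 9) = 18 /169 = 0.11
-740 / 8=-185 / 2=-92.50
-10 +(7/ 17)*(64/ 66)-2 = -6508/ 561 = -11.60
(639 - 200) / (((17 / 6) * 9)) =878 / 51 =17.22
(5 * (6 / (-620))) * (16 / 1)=-24 / 31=-0.77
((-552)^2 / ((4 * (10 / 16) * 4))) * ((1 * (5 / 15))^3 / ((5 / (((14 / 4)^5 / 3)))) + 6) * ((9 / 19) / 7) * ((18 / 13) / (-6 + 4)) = -450233487 / 43225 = -10416.04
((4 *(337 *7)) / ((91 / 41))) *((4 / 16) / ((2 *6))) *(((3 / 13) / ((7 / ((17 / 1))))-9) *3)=-2652864 / 1183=-2242.49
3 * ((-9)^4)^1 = 19683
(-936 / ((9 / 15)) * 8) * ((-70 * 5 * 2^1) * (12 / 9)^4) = 745472000 / 27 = 27610074.07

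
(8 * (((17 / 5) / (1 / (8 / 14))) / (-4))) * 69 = -9384 / 35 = -268.11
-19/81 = -0.23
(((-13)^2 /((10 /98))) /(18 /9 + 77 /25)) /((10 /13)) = 107653 /254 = 423.83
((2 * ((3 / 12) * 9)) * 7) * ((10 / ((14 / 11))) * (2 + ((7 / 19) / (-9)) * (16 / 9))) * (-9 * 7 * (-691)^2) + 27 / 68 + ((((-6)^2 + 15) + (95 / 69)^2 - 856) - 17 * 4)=-88260238325507923 / 6151212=-14348430573.60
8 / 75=0.11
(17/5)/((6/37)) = 629/30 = 20.97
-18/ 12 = -3/ 2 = -1.50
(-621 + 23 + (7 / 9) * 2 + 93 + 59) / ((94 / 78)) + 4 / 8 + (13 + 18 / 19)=-1898591 / 5358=-354.35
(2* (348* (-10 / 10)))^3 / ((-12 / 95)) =2669132160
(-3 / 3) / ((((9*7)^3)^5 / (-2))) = 2 / 977480813971145474830595007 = 0.00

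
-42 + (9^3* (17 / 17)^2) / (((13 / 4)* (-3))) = -1518 / 13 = -116.77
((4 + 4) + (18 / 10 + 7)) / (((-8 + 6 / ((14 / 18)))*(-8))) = 7.35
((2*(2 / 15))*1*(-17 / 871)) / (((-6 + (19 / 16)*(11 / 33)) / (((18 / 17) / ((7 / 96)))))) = 110592 / 8200465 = 0.01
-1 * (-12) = 12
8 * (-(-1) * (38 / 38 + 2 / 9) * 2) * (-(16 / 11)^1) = -256 / 9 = -28.44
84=84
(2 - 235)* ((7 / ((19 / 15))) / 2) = -24465 / 38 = -643.82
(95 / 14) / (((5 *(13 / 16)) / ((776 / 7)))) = 117952 / 637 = 185.17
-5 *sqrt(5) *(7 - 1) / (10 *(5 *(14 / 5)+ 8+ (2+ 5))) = -3 *sqrt(5) / 29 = -0.23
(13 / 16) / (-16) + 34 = 8691 / 256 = 33.95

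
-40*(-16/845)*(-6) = -768/169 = -4.54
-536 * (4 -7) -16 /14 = 11248 /7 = 1606.86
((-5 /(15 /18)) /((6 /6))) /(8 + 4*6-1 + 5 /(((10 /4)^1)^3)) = -50 /261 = -0.19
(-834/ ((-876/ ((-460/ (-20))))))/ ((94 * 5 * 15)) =0.00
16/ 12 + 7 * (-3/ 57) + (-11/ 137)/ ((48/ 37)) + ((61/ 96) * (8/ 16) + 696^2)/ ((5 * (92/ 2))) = 242203450439/ 114948480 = 2107.06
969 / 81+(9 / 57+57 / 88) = 576425 / 45144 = 12.77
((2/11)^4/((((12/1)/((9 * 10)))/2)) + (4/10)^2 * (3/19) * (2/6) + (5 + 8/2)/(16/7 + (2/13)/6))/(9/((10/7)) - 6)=34392065918/2632964235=13.06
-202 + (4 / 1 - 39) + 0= -237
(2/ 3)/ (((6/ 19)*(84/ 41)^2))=31939/ 63504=0.50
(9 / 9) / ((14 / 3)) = 3 / 14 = 0.21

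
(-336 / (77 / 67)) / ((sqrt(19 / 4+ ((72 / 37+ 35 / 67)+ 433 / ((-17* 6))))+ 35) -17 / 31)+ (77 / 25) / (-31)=-8.18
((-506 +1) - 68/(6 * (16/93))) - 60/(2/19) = -1140.88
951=951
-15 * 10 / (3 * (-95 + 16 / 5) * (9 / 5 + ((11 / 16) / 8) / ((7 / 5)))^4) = 100705239040000000 / 2219568644034506619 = 0.05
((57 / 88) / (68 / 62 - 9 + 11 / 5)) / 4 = -8835 / 311168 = -0.03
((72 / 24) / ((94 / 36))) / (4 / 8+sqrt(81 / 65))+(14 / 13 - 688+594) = -14796244 / 158249+1944 * sqrt(65) / 12173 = -92.21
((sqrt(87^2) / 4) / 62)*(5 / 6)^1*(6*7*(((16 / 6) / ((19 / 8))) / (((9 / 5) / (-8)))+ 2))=-778505 / 21204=-36.72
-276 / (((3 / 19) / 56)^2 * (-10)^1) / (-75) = -52076416 / 1125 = -46290.15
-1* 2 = -2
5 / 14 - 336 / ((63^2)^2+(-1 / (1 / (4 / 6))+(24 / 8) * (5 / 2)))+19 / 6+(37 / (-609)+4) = 143194068357 / 19187114821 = 7.46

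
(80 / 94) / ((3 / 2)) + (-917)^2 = 118565429 / 141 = 840889.57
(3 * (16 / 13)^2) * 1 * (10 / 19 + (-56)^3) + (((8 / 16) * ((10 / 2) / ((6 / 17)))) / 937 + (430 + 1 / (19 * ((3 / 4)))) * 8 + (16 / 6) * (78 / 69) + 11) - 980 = -660659293650971 / 830403132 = -795588.63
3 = 3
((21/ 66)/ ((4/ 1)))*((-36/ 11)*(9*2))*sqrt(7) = -567*sqrt(7)/ 121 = -12.40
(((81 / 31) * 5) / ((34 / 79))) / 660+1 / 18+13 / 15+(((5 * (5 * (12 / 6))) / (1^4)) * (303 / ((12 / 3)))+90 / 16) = 3958984507 / 1043460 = 3794.09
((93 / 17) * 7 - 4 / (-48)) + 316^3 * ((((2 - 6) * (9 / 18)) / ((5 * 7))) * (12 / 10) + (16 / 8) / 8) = 204379840667 / 35700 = 5724925.51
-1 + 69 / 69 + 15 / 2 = 15 / 2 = 7.50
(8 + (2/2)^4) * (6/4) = 13.50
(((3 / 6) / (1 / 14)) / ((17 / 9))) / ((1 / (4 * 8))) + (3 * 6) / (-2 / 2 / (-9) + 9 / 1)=84033 / 697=120.56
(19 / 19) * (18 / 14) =9 / 7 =1.29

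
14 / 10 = 7 / 5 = 1.40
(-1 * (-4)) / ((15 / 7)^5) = 67228 / 759375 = 0.09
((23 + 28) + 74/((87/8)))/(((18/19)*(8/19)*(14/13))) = 23601097/175392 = 134.56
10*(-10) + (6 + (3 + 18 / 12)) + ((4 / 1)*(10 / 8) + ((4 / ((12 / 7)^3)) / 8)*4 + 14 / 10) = -357277 / 4320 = -82.70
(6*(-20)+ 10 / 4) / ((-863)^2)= -235 / 1489538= -0.00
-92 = -92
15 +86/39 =671/39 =17.21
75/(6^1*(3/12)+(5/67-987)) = -10050/132047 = -0.08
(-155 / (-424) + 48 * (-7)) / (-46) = 142309 / 19504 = 7.30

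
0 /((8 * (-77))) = 0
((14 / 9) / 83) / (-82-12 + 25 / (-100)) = -56 / 281619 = -0.00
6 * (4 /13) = 24 /13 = 1.85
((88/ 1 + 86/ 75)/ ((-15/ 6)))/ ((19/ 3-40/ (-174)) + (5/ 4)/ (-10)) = -3102304/ 560125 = -5.54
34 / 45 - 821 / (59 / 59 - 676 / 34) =212993 / 4815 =44.24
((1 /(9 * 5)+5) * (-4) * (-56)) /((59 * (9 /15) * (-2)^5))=-1582 /1593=-0.99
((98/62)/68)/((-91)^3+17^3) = -49/1578171064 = -0.00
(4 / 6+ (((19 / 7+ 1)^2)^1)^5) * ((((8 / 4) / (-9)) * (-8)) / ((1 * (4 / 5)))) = 8470037038212520 / 7626831723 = 1110557.74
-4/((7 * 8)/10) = -5/7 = -0.71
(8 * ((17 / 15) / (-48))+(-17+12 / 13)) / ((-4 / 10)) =40.66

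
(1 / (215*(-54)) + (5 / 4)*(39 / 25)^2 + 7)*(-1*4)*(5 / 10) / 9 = -5829331 / 2612250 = -2.23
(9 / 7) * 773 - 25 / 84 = 993.56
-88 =-88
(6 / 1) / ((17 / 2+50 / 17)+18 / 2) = 0.29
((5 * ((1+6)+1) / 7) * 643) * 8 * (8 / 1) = 1646080 / 7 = 235154.29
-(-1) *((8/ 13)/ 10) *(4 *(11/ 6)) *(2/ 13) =176/ 2535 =0.07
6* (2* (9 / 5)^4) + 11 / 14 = 1109123 / 8750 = 126.76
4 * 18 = 72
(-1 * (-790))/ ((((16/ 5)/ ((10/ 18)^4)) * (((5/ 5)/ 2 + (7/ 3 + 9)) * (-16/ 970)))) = -598671875/ 4968864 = -120.48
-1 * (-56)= 56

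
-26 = -26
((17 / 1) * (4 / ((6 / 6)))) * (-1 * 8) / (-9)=544 / 9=60.44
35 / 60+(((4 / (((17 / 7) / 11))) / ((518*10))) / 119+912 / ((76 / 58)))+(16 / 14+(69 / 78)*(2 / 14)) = 40743272291 / 58383780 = 697.85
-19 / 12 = -1.58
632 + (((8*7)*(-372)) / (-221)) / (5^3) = 17479832 / 27625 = 632.75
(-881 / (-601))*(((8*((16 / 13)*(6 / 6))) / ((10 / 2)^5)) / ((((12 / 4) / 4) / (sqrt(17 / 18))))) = 225536*sqrt(34) / 219740625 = 0.01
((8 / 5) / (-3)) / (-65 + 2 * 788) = -8 / 22665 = -0.00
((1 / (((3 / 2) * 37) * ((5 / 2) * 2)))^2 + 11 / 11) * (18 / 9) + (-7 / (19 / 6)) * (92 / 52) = -145385824 / 76082175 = -1.91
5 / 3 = 1.67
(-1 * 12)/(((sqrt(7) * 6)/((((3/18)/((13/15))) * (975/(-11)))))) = 375 * sqrt(7)/77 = 12.89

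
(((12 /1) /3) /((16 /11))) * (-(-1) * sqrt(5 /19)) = 11 * sqrt(95) /76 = 1.41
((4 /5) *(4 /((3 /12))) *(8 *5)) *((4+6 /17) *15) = 33430.59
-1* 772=-772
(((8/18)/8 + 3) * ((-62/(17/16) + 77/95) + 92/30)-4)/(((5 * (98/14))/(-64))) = 311.69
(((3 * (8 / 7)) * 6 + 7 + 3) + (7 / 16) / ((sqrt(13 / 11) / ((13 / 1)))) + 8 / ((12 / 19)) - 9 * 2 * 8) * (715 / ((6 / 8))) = -6051760 / 63 + 5005 * sqrt(143) / 12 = -91072.09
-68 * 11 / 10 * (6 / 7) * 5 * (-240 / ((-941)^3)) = -0.00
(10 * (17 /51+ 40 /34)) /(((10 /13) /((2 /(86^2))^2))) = 1001 /697435404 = 0.00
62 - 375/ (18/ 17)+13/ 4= -3467/ 12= -288.92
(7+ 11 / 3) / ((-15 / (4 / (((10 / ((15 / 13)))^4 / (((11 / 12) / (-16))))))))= 33 / 1142440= 0.00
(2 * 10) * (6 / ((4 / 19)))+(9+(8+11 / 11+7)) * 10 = 820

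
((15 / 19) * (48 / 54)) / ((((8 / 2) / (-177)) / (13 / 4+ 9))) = -14455 / 38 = -380.39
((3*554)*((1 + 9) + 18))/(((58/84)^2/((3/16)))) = 15391782/841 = 18301.76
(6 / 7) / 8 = 3 / 28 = 0.11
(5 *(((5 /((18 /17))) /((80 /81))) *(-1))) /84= -255 /896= -0.28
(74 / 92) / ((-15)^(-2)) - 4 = 8141 / 46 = 176.98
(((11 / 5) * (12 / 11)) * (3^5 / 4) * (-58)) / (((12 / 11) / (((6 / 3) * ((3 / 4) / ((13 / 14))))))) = -1627857 / 130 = -12521.98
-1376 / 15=-91.73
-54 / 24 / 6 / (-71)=3 / 568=0.01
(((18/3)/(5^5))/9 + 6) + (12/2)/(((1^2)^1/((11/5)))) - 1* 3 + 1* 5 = 198752/9375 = 21.20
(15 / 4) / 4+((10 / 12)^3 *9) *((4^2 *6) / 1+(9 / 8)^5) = 133778135 / 262144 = 510.32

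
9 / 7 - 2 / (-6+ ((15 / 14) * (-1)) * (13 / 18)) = 1.58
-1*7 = -7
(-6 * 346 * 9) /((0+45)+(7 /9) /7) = -84078 /203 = -414.18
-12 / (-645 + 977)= -3 / 83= -0.04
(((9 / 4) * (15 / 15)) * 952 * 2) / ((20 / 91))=97461 / 5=19492.20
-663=-663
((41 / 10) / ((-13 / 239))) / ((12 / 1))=-9799 / 1560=-6.28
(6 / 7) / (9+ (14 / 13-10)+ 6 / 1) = 78 / 553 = 0.14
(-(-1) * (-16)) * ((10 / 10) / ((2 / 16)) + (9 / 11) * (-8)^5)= 428834.91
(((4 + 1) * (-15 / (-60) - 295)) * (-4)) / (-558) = -655 / 62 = -10.56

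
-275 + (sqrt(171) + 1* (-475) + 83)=-667 + 3* sqrt(19)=-653.92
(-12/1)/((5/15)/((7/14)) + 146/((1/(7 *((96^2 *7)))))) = -18/98896897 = -0.00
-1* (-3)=3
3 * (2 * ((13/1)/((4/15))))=585/2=292.50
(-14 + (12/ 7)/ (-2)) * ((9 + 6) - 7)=-832/ 7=-118.86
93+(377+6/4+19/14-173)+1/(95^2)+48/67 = 1272245694/4232725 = 300.57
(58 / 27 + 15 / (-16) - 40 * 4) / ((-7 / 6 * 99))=68597 / 49896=1.37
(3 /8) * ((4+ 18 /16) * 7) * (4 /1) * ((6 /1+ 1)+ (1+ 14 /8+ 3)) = 43911 /64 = 686.11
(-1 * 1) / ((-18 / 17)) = 17 / 18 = 0.94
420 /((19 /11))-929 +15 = -12746 /19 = -670.84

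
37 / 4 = 9.25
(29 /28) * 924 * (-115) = -110055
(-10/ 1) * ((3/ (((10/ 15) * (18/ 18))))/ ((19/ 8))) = -360/ 19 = -18.95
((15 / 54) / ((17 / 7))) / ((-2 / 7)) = -245 / 612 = -0.40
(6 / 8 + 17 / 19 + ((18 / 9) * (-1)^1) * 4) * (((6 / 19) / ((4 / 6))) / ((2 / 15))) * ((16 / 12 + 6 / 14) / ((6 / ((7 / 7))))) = -38295 / 5776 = -6.63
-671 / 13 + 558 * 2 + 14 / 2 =13928 / 13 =1071.38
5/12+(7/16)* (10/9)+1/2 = 101/72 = 1.40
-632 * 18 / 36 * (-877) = 277132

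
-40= -40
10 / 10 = 1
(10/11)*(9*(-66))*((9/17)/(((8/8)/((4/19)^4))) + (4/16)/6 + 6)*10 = -72291726225/2215457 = -32630.62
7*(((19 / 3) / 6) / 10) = 133 / 180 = 0.74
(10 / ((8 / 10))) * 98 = 1225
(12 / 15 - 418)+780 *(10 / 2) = 17414 / 5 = 3482.80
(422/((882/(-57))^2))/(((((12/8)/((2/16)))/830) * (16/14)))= 31610965/296352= 106.67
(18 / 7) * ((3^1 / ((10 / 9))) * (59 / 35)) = 14337 / 1225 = 11.70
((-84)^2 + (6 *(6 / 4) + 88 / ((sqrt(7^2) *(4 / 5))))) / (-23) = -307.86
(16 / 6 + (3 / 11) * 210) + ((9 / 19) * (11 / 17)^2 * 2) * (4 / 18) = 10877170 / 181203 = 60.03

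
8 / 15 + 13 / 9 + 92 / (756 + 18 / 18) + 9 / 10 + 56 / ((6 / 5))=49.67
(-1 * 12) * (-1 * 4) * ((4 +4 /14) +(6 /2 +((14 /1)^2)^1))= 9757.71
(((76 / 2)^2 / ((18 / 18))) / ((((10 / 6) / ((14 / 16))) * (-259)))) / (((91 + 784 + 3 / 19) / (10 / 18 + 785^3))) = -2986154563217 / 1845708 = -1617891.11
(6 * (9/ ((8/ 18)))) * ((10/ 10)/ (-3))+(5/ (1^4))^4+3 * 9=1223/ 2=611.50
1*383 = 383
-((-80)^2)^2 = -40960000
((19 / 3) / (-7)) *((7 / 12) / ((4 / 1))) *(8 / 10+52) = -209 / 30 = -6.97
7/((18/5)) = 35/18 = 1.94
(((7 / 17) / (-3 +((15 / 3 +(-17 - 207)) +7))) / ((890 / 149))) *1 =-1043 / 3252950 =-0.00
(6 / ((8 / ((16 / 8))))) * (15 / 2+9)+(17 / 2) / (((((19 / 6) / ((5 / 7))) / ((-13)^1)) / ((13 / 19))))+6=138441 / 10108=13.70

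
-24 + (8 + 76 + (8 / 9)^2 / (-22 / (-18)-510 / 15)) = 159236 / 2655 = 59.98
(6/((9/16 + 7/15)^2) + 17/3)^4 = 18501018638476789593271681/1122175144091294487441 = 16486.75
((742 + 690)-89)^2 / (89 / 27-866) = -48698523 / 23293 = -2090.69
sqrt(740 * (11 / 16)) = sqrt(2035) / 2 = 22.56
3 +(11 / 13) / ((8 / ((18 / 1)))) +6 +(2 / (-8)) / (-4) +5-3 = 12.97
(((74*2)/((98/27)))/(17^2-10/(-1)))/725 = 0.00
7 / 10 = 0.70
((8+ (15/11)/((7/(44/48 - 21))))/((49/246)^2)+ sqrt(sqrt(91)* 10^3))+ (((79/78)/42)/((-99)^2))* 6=10* sqrt(10)* 91^(1/4)+ 1323757159357/12848581746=200.70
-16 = -16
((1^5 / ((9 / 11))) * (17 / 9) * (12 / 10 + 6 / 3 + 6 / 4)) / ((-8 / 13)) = -114257 / 6480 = -17.63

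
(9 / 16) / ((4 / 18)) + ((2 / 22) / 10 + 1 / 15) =2753 / 1056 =2.61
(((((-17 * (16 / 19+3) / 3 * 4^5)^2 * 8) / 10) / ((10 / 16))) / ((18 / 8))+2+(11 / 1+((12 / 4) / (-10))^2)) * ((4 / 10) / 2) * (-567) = -5787773105102387 / 180500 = -32065224959.02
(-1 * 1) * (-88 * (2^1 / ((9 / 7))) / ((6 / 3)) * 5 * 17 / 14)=3740 / 9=415.56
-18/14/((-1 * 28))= 9/196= 0.05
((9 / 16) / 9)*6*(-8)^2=24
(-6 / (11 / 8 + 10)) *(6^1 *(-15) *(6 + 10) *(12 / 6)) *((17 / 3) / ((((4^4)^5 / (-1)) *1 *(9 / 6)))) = -255 / 48855252992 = -0.00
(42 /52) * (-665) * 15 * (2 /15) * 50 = -698250 /13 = -53711.54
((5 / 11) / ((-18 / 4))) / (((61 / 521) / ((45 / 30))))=-1.29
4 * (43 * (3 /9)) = 172 /3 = 57.33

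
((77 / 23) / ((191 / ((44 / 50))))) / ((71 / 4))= 6776 / 7797575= 0.00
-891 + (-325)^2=104734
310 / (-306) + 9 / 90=-1397 / 1530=-0.91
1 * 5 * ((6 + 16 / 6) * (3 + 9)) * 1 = 520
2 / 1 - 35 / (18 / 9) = -15.50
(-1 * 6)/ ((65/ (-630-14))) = 3864/ 65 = 59.45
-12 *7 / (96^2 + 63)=-28 / 3093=-0.01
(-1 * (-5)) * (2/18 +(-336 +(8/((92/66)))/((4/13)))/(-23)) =69.54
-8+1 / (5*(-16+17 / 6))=-3166 / 395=-8.02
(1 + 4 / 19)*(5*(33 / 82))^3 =9.86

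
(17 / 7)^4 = 83521 / 2401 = 34.79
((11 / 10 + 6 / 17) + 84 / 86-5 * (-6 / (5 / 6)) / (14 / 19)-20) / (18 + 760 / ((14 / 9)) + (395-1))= 1600947 / 46082240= 0.03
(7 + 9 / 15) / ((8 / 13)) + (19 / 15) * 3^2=95 / 4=23.75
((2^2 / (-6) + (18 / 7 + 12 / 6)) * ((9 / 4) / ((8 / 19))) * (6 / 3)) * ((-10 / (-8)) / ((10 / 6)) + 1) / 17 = 2337 / 544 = 4.30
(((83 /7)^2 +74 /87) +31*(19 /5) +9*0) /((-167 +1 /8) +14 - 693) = -0.31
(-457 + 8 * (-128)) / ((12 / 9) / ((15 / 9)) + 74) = -7405 / 374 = -19.80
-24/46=-12/23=-0.52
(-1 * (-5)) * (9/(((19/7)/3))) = 945/19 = 49.74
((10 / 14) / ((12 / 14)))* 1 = 5 / 6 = 0.83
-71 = -71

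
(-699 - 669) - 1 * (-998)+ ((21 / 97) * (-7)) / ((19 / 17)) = -684409 / 1843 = -371.36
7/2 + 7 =21/2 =10.50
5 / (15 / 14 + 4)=70 / 71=0.99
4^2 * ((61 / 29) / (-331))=-976 / 9599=-0.10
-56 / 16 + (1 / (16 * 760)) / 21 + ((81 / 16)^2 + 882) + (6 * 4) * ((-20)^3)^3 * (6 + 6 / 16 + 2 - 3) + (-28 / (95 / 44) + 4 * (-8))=-6746406911912241911 / 102144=-66047999999140.84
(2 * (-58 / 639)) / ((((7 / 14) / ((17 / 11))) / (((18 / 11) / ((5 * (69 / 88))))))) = -63104 / 269445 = -0.23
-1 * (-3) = 3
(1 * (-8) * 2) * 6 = -96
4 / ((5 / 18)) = 72 / 5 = 14.40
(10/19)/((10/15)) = 15/19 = 0.79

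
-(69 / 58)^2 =-4761 / 3364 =-1.42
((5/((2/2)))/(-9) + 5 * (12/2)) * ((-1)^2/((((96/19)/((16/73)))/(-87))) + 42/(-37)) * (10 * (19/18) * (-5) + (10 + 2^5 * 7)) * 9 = -11461909585/48618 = -235754.44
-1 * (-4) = 4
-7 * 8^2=-448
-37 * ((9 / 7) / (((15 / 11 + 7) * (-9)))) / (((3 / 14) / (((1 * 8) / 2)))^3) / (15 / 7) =17868928 / 9315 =1918.30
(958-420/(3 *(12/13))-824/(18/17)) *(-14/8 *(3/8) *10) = -8855/48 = -184.48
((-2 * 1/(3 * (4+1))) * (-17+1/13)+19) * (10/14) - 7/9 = 11798/819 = 14.41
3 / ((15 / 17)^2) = 289 / 75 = 3.85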